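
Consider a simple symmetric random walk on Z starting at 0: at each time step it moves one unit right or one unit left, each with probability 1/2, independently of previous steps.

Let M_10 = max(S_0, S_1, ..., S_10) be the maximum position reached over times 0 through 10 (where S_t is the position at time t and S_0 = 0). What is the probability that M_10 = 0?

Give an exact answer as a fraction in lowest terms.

Answer: 63/256

Derivation:
Let M_10 = max(S_0,...,S_10). Use the reflection principle: for j ≥ 1, #{paths with M_10 ≥ j} = #{S_10 ≥ j} + #{S_10 ≥ j+1}.
P(M_10 ≥ 0) = 1 since S_0 = 0, so #{M_10 ≥ 0} = 1024.
#{M_10 ≥ 1} = #{S_10 ≥ 1} + #{S_10 ≥ 2} = 386 + 386 = 772.
#{M_10 = 0} = 1024 - 772 = 252.
P(M_10 = 0) = 252/1024 = 63/256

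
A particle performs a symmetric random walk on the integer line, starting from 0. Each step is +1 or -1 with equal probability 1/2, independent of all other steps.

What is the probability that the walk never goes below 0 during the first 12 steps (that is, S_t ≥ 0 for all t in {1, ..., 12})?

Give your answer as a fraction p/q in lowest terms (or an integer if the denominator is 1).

Answer: 231/1024

Derivation:
Let f(t,s) = #length-t paths at position s with S_1..S_t all ≥ 0.
f(t,s) = f(t-1,s-1) + f(t-1,s+1) for s ≥ 0; f(t,s) = 0 for s < 0.
t=0: f(0,0)=1
t=1: f(1,1)=1
t=2: f(2,0)=1 f(2,2)=1
t=3: f(3,1)=2 f(3,3)=1
t=4: f(4,0)=2 f(4,2)=3 f(4,4)=1
t=5: f(5,1)=5 f(5,3)=4 f(5,5)=1
t=6: f(6,0)=5 f(6,2)=9 f(6,4)=5 f(6,6)=1
t=7: f(7,1)=14 f(7,3)=14 f(7,5)=6 f(7,7)=1
t=8: f(8,0)=14 f(8,2)=28 f(8,4)=20 f(8,6)=7 f(8,8)=1
t=9: f(9,1)=42 f(9,3)=48 f(9,5)=27 f(9,7)=8 f(9,9)=1
t=10: f(10,0)=42 f(10,2)=90 f(10,4)=75 f(10,6)=35 f(10,8)=9 f(10,10)=1
t=11: f(11,1)=132 f(11,3)=165 f(11,5)=110 f(11,7)=44 f(11,9)=10 f(11,11)=1
t=12: f(12,0)=132 f(12,2)=297 f(12,4)=275 f(12,6)=154 f(12,8)=54 f(12,10)=11 f(12,12)=1
Σ_s f(12,s) = 924
P = 924/4096 = 231/1024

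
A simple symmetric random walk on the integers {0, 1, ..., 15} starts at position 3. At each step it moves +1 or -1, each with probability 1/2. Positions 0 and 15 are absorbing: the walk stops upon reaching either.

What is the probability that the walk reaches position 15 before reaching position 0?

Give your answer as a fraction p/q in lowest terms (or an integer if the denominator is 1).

Symmetric walk (p = 1/2): the harmonic-function argument gives P(hit 15 before 0 | start at 3) = a/N.
P = 3/15 = 1/5

Answer: 1/5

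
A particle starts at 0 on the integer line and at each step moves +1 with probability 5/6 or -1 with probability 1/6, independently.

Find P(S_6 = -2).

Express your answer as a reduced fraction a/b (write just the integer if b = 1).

Answer: 125/15552

Derivation:
To reach position -2 after 6 steps: need 2 steps of +1 and 4 steps of -1.
Number of such sequences: C(6,2) = 15
Each has probability (5/6)^2 · (1/6)^4 = 25/46656
P = 15 · 25/46656 = 125/15552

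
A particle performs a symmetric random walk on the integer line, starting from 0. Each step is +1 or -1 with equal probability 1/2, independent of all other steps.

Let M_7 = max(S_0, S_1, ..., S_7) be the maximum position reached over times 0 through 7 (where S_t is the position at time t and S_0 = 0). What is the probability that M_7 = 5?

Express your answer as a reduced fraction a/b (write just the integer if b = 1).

Answer: 7/128

Derivation:
Let M_7 = max(S_0,...,S_7). Use the reflection principle: for j ≥ 1, #{paths with M_7 ≥ j} = #{S_7 ≥ j} + #{S_7 ≥ j+1}.
By reflection, #{M_7 ≥ 5} = #{S_7 ≥ 5} + #{S_7 ≥ 6} = 8 + 1 = 9.
#{M_7 ≥ 6} = #{S_7 ≥ 6} + #{S_7 ≥ 7} = 1 + 1 = 2.
#{M_7 = 5} = 9 - 2 = 7.
P(M_7 = 5) = 7/128 = 7/128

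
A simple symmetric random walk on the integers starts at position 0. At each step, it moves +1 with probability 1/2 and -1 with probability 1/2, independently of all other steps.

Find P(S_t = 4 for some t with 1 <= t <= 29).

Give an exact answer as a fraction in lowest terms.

Count via complement. Let g(t,s) = #length-t paths at position s with S_1..S_t all ≠ 4.
g(t,s) = g(t-1,s-1) + g(t-1,s+1) for s ≠ 4; g(t,4) = 0.
t=0: g(0,0)=1
t=1: g(1,-1)=1 g(1,1)=1
t=2: g(2,-2)=1 g(2,0)=2 g(2,2)=1
t=3: g(3,-3)=1 g(3,-1)=3 g(3,1)=3 g(3,3)=1
t=4: g(4,-4)=1 g(4,-2)=4 g(4,0)=6 g(4,2)=4
t=5: g(5,-5)=1 g(5,-3)=5 g(5,-1)=10 g(5,1)=10 g(5,3)=4
t=6: g(6,-6)=1 g(6,-4)=6 g(6,-2)=15 g(6,0)=20 g(6,2)=14
t=7: g(7,-7)=1 g(7,-5)=7 g(7,-3)=21 g(7,-1)=35 g(7,1)=34 g(7,3)=14
t=8: g(8,-8)=1 g(8,-6)=8 g(8,-4)=28 g(8,-2)=56 g(8,0)=69 g(8,2)=48
t=9: g(9,-9)=1 g(9,-7)=9 g(9,-5)=36 g(9,-3)=84 g(9,-1)=125 g(9,1)=117 g(9,3)=48
t=10: g(10,-10)=1 g(10,-8)=10 g(10,-6)=45 g(10,-4)=120 g(10,-2)=209 g(10,0)=242 g(10,2)=165
t=11: g(11,-11)=1 g(11,-9)=11 g(11,-7)=55 g(11,-5)=165 g(11,-3)=329 g(11,-1)=451 g(11,1)=407 g(11,3)=165
t=12: g(12,-12)=1 g(12,-10)=12 g(12,-8)=66 g(12,-6)=220 g(12,-4)=494 g(12,-2)=780 g(12,0)=858 g(12,2)=572
t=13: g(13,-13)=1 g(13,-11)=13 g(13,-9)=78 g(13,-7)=286 g(13,-5)=714 g(13,-3)=1274 g(13,-1)=1638 g(13,1)=1430 g(13,3)=572
t=14: g(14,-14)=1 g(14,-12)=14 g(14,-10)=91 g(14,-8)=364 g(14,-6)=1000 g(14,-4)=1988 g(14,-2)=2912 g(14,0)=3068 g(14,2)=2002
t=15: g(15,-15)=1 g(15,-13)=15 g(15,-11)=105 g(15,-9)=455 g(15,-7)=1364 g(15,-5)=2988 g(15,-3)=4900 g(15,-1)=5980 g(15,1)=5070 g(15,3)=2002
t=16: g(16,-16)=1 g(16,-14)=16 g(16,-12)=120 g(16,-10)=560 g(16,-8)=1819 g(16,-6)=4352 g(16,-4)=7888 g(16,-2)=10880 g(16,0)=11050 g(16,2)=7072
t=17: g(17,-17)=1 g(17,-15)=17 g(17,-13)=136 g(17,-11)=680 g(17,-9)=2379 g(17,-7)=6171 g(17,-5)=12240 g(17,-3)=18768 g(17,-1)=21930 g(17,1)=18122 g(17,3)=7072
t=18: g(18,-18)=1 g(18,-16)=18 g(18,-14)=153 g(18,-12)=816 g(18,-10)=3059 g(18,-8)=8550 g(18,-6)=18411 g(18,-4)=31008 g(18,-2)=40698 g(18,0)=40052 g(18,2)=25194
t=19: g(19,-19)=1 g(19,-17)=19 g(19,-15)=171 g(19,-13)=969 g(19,-11)=3875 g(19,-9)=11609 g(19,-7)=26961 g(19,-5)=49419 g(19,-3)=71706 g(19,-1)=80750 g(19,1)=65246 g(19,3)=25194
t=20: g(20,-20)=1 g(20,-18)=20 g(20,-16)=190 g(20,-14)=1140 g(20,-12)=4844 g(20,-10)=15484 g(20,-8)=38570 g(20,-6)=76380 g(20,-4)=121125 g(20,-2)=152456 g(20,0)=145996 g(20,2)=90440
t=21: g(21,-21)=1 g(21,-19)=21 g(21,-17)=210 g(21,-15)=1330 g(21,-13)=5984 g(21,-11)=20328 g(21,-9)=54054 g(21,-7)=114950 g(21,-5)=197505 g(21,-3)=273581 g(21,-1)=298452 g(21,1)=236436 g(21,3)=90440
t=22: g(22,-22)=1 g(22,-20)=22 g(22,-18)=231 g(22,-16)=1540 g(22,-14)=7314 g(22,-12)=26312 g(22,-10)=74382 g(22,-8)=169004 g(22,-6)=312455 g(22,-4)=471086 g(22,-2)=572033 g(22,0)=534888 g(22,2)=326876
t=23: g(23,-23)=1 g(23,-21)=23 g(23,-19)=253 g(23,-17)=1771 g(23,-15)=8854 g(23,-13)=33626 g(23,-11)=100694 g(23,-9)=243386 g(23,-7)=481459 g(23,-5)=783541 g(23,-3)=1043119 g(23,-1)=1106921 g(23,1)=861764 g(23,3)=326876
t=24: g(24,-24)=1 g(24,-22)=24 g(24,-20)=276 g(24,-18)=2024 g(24,-16)=10625 g(24,-14)=42480 g(24,-12)=134320 g(24,-10)=344080 g(24,-8)=724845 g(24,-6)=1265000 g(24,-4)=1826660 g(24,-2)=2150040 g(24,0)=1968685 g(24,2)=1188640
t=25: g(25,-25)=1 g(25,-23)=25 g(25,-21)=300 g(25,-19)=2300 g(25,-17)=12649 g(25,-15)=53105 g(25,-13)=176800 g(25,-11)=478400 g(25,-9)=1068925 g(25,-7)=1989845 g(25,-5)=3091660 g(25,-3)=3976700 g(25,-1)=4118725 g(25,1)=3157325 g(25,3)=1188640
t=26: g(26,-26)=1 g(26,-24)=26 g(26,-22)=325 g(26,-20)=2600 g(26,-18)=14949 g(26,-16)=65754 g(26,-14)=229905 g(26,-12)=655200 g(26,-10)=1547325 g(26,-8)=3058770 g(26,-6)=5081505 g(26,-4)=7068360 g(26,-2)=8095425 g(26,0)=7276050 g(26,2)=4345965
t=27: g(27,-27)=1 g(27,-25)=27 g(27,-23)=351 g(27,-21)=2925 g(27,-19)=17549 g(27,-17)=80703 g(27,-15)=295659 g(27,-13)=885105 g(27,-11)=2202525 g(27,-9)=4606095 g(27,-7)=8140275 g(27,-5)=12149865 g(27,-3)=15163785 g(27,-1)=15371475 g(27,1)=11622015 g(27,3)=4345965
t=28: g(28,-28)=1 g(28,-26)=28 g(28,-24)=378 g(28,-22)=3276 g(28,-20)=20474 g(28,-18)=98252 g(28,-16)=376362 g(28,-14)=1180764 g(28,-12)=3087630 g(28,-10)=6808620 g(28,-8)=12746370 g(28,-6)=20290140 g(28,-4)=27313650 g(28,-2)=30535260 g(28,0)=26993490 g(28,2)=15967980
t=29: g(29,-29)=1 g(29,-27)=29 g(29,-25)=406 g(29,-23)=3654 g(29,-21)=23750 g(29,-19)=118726 g(29,-17)=474614 g(29,-15)=1557126 g(29,-13)=4268394 g(29,-11)=9896250 g(29,-9)=19554990 g(29,-7)=33036510 g(29,-5)=47603790 g(29,-3)=57848910 g(29,-1)=57528750 g(29,1)=42961470 g(29,3)=15967980
Paths never hitting 4: Σ_s g(29,s) = 290845350
Paths hitting 4: 2^29 - 290845350 = 246025562
P = 246025562/536870912 = 123012781/268435456

Answer: 123012781/268435456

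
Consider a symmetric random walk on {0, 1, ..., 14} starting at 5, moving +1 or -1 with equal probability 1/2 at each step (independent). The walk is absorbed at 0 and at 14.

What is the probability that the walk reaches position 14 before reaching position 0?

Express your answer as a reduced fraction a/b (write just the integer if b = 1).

Symmetric walk (p = 1/2): the harmonic-function argument gives P(hit 14 before 0 | start at 5) = a/N.
P = 5/14 = 5/14

Answer: 5/14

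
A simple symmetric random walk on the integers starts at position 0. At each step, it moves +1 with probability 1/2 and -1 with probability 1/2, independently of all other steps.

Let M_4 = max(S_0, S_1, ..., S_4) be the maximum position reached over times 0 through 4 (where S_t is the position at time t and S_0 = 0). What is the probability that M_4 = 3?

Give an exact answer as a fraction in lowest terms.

Let M_4 = max(S_0,...,S_4). Use the reflection principle: for j ≥ 1, #{paths with M_4 ≥ j} = #{S_4 ≥ j} + #{S_4 ≥ j+1}.
By reflection, #{M_4 ≥ 3} = #{S_4 ≥ 3} + #{S_4 ≥ 4} = 1 + 1 = 2.
#{M_4 ≥ 4} = #{S_4 ≥ 4} + #{S_4 ≥ 5} = 1 + 0 = 1.
#{M_4 = 3} = 2 - 1 = 1.
P(M_4 = 3) = 1/16 = 1/16

Answer: 1/16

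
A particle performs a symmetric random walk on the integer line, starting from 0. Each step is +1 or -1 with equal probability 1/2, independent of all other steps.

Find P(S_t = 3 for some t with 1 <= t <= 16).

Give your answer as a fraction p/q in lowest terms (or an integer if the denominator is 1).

Answer: 14893/32768

Derivation:
Count via complement. Let g(t,s) = #length-t paths at position s with S_1..S_t all ≠ 3.
g(t,s) = g(t-1,s-1) + g(t-1,s+1) for s ≠ 3; g(t,3) = 0.
t=0: g(0,0)=1
t=1: g(1,-1)=1 g(1,1)=1
t=2: g(2,-2)=1 g(2,0)=2 g(2,2)=1
t=3: g(3,-3)=1 g(3,-1)=3 g(3,1)=3
t=4: g(4,-4)=1 g(4,-2)=4 g(4,0)=6 g(4,2)=3
t=5: g(5,-5)=1 g(5,-3)=5 g(5,-1)=10 g(5,1)=9
t=6: g(6,-6)=1 g(6,-4)=6 g(6,-2)=15 g(6,0)=19 g(6,2)=9
t=7: g(7,-7)=1 g(7,-5)=7 g(7,-3)=21 g(7,-1)=34 g(7,1)=28
t=8: g(8,-8)=1 g(8,-6)=8 g(8,-4)=28 g(8,-2)=55 g(8,0)=62 g(8,2)=28
t=9: g(9,-9)=1 g(9,-7)=9 g(9,-5)=36 g(9,-3)=83 g(9,-1)=117 g(9,1)=90
t=10: g(10,-10)=1 g(10,-8)=10 g(10,-6)=45 g(10,-4)=119 g(10,-2)=200 g(10,0)=207 g(10,2)=90
t=11: g(11,-11)=1 g(11,-9)=11 g(11,-7)=55 g(11,-5)=164 g(11,-3)=319 g(11,-1)=407 g(11,1)=297
t=12: g(12,-12)=1 g(12,-10)=12 g(12,-8)=66 g(12,-6)=219 g(12,-4)=483 g(12,-2)=726 g(12,0)=704 g(12,2)=297
t=13: g(13,-13)=1 g(13,-11)=13 g(13,-9)=78 g(13,-7)=285 g(13,-5)=702 g(13,-3)=1209 g(13,-1)=1430 g(13,1)=1001
t=14: g(14,-14)=1 g(14,-12)=14 g(14,-10)=91 g(14,-8)=363 g(14,-6)=987 g(14,-4)=1911 g(14,-2)=2639 g(14,0)=2431 g(14,2)=1001
t=15: g(15,-15)=1 g(15,-13)=15 g(15,-11)=105 g(15,-9)=454 g(15,-7)=1350 g(15,-5)=2898 g(15,-3)=4550 g(15,-1)=5070 g(15,1)=3432
t=16: g(16,-16)=1 g(16,-14)=16 g(16,-12)=120 g(16,-10)=559 g(16,-8)=1804 g(16,-6)=4248 g(16,-4)=7448 g(16,-2)=9620 g(16,0)=8502 g(16,2)=3432
Paths never hitting 3: Σ_s g(16,s) = 35750
Paths hitting 3: 2^16 - 35750 = 29786
P = 29786/65536 = 14893/32768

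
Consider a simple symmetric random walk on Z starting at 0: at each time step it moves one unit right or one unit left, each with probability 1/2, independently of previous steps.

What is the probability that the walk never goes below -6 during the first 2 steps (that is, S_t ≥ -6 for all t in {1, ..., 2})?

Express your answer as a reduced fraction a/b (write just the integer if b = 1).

Let f(t,s) = #length-t paths at position s with S_1..S_t all ≥ -6.
f(t,s) = f(t-1,s-1) + f(t-1,s+1) for s ≥ -6; f(t,s) = 0 for s < -6.
t=0: f(0,0)=1
t=1: f(1,-1)=1 f(1,1)=1
t=2: f(2,-2)=1 f(2,0)=2 f(2,2)=1
Σ_s f(2,s) = 4
P = 4/4 = 1

Answer: 1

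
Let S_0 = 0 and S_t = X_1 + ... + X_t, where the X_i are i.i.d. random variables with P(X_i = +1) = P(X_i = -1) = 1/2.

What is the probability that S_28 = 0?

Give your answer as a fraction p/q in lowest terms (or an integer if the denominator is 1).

Answer: 5014575/33554432

Derivation:
To return to 0 after 28 steps: need exactly 14 steps of +1 and 14 of -1.
Favorable paths: C(28,14) = 40116600
Total paths: 2^28 = 268435456
P = 40116600/268435456 = 5014575/33554432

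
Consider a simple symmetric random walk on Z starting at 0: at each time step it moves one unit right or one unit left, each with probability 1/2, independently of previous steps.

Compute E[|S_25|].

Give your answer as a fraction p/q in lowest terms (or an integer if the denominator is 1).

S_25 takes values m ≡ 1 (mod 2) with |m| ≤ 25; P(S_25=m) = C(25,(25+m)/2)/2^25.
Total paths: 2^25 = 33554432
Distribution: P(S=-25)=1/33554432, P(S=-23)=25/33554432, P(S=-21)=300/33554432, P(S=-19)=2300/33554432, P(S=-17)=12650/33554432, P(S=-15)=53130/33554432, P(S=-13)=177100/33554432, P(S=-11)=480700/33554432, P(S=-9)=1081575/33554432, P(S=-7)=2042975/33554432, P(S=-5)=3268760/33554432, P(S=-3)=4457400/33554432, P(S=-1)=5200300/33554432, P(S=1)=5200300/33554432, P(S=3)=4457400/33554432, P(S=5)=3268760/33554432, P(S=7)=2042975/33554432, P(S=9)=1081575/33554432, P(S=11)=480700/33554432, P(S=13)=177100/33554432, P(S=15)=53130/33554432, P(S=17)=12650/33554432, P(S=19)=2300/33554432, P(S=21)=300/33554432, P(S=23)=25/33554432, P(S=25)=1/33554432
E[|S_25|] = Σ_m |m|·P(S_25=m) = 135207800/33554432 = 16900975/4194304

Answer: 16900975/4194304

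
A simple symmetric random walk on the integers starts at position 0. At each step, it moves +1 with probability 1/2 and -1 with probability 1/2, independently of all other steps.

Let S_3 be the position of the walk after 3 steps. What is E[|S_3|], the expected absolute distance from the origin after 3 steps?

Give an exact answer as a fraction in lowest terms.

S_3 takes values m ≡ 1 (mod 2) with |m| ≤ 3; P(S_3=m) = C(3,(3+m)/2)/2^3.
Total paths: 2^3 = 8
Distribution: P(S=-3)=1/8, P(S=-1)=3/8, P(S=1)=3/8, P(S=3)=1/8
E[|S_3|] = Σ_m |m|·P(S_3=m) = 12/8 = 3/2

Answer: 3/2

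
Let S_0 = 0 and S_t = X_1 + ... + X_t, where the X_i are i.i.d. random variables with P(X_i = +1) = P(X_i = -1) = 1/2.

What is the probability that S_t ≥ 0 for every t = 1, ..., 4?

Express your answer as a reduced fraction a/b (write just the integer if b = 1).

Let f(t,s) = #length-t paths at position s with S_1..S_t all ≥ 0.
f(t,s) = f(t-1,s-1) + f(t-1,s+1) for s ≥ 0; f(t,s) = 0 for s < 0.
t=0: f(0,0)=1
t=1: f(1,1)=1
t=2: f(2,0)=1 f(2,2)=1
t=3: f(3,1)=2 f(3,3)=1
t=4: f(4,0)=2 f(4,2)=3 f(4,4)=1
Σ_s f(4,s) = 6
P = 6/16 = 3/8

Answer: 3/8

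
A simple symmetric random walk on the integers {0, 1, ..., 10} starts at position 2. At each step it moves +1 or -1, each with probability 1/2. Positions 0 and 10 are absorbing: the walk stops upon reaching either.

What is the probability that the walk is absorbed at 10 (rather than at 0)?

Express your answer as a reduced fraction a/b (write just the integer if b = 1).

Symmetric walk (p = 1/2): the harmonic-function argument gives P(hit 10 before 0 | start at 2) = a/N.
P = 2/10 = 1/5

Answer: 1/5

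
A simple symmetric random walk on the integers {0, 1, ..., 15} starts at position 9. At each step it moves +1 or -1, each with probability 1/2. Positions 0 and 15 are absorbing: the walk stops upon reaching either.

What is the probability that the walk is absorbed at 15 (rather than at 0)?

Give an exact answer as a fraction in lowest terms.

Symmetric walk (p = 1/2): the harmonic-function argument gives P(hit 15 before 0 | start at 9) = a/N.
P = 9/15 = 3/5

Answer: 3/5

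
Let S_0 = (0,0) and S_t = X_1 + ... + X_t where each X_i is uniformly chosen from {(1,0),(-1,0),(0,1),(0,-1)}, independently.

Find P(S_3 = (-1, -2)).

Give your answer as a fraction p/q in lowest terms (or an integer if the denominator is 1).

Answer: 3/64

Derivation:
Let h be the number of horizontal steps (so 3-h are vertical). To end at (-1,-2) need (h-1)/2 right-steps and ((3-h)-2)/2 up-steps.
Sum over h with 1 ≤ h ≤ 1, h ≡ 1 (mod 2), 3-h ≡ 0 (mod 2):
h=1: C(3,1)·C(1,0)·C(2,0) = 3·1·1 = 3
Total favorable: 3
Total paths: 4^3 = 64
P = 3/64 = 3/64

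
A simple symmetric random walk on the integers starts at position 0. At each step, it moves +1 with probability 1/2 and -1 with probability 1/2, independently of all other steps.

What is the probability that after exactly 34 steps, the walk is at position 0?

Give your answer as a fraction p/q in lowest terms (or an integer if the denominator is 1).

To return to 0 after 34 steps: need exactly 17 steps of +1 and 17 of -1.
Favorable paths: C(34,17) = 2333606220
Total paths: 2^34 = 17179869184
P = 2333606220/17179869184 = 583401555/4294967296

Answer: 583401555/4294967296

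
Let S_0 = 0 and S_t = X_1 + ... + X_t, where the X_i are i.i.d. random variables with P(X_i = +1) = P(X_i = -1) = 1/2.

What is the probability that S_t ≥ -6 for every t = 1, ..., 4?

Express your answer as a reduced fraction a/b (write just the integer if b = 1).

Answer: 1

Derivation:
Let f(t,s) = #length-t paths at position s with S_1..S_t all ≥ -6.
f(t,s) = f(t-1,s-1) + f(t-1,s+1) for s ≥ -6; f(t,s) = 0 for s < -6.
t=0: f(0,0)=1
t=1: f(1,-1)=1 f(1,1)=1
t=2: f(2,-2)=1 f(2,0)=2 f(2,2)=1
t=3: f(3,-3)=1 f(3,-1)=3 f(3,1)=3 f(3,3)=1
t=4: f(4,-4)=1 f(4,-2)=4 f(4,0)=6 f(4,2)=4 f(4,4)=1
Σ_s f(4,s) = 16
P = 16/16 = 1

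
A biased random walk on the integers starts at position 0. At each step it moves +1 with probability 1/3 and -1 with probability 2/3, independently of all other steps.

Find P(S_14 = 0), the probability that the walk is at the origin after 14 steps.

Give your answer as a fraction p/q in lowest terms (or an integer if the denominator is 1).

Answer: 146432/1594323

Derivation:
To be at 0 after 14 steps: need exactly 7 steps of +1 and 7 of -1.
Number of such sequences: C(14,7) = 3432
Each has probability (1/3)^7 · (2/3)^7 = 128/4782969
P = 3432 · 128/4782969 = 146432/1594323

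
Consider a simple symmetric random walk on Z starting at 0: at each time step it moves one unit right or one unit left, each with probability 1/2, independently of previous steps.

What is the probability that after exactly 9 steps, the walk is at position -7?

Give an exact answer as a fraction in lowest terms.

To reach position -7 after 9 steps: need 1 step of +1 and 8 of -1.
Favorable paths: C(9,1) = 9
Total paths: 2^9 = 512
P = 9/512 = 9/512

Answer: 9/512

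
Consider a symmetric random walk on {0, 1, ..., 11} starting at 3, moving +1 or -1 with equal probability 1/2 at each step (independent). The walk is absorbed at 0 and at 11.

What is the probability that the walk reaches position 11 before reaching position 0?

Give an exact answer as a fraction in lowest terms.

Symmetric walk (p = 1/2): the harmonic-function argument gives P(hit 11 before 0 | start at 3) = a/N.
P = 3/11 = 3/11

Answer: 3/11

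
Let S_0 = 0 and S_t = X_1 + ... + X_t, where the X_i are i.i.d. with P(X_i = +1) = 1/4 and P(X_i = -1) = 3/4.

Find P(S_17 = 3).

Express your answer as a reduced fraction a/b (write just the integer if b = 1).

To reach position 3 after 17 steps: need 10 steps of +1 and 7 steps of -1.
Number of such sequences: C(17,10) = 19448
Each has probability (1/4)^10 · (3/4)^7 = 2187/17179869184
P = 19448 · 2187/17179869184 = 5316597/2147483648

Answer: 5316597/2147483648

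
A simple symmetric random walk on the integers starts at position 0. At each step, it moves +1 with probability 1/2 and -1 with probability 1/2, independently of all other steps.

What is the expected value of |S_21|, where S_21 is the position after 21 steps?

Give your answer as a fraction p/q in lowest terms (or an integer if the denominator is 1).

S_21 takes values m ≡ 1 (mod 2) with |m| ≤ 21; P(S_21=m) = C(21,(21+m)/2)/2^21.
Total paths: 2^21 = 2097152
Distribution: P(S=-21)=1/2097152, P(S=-19)=21/2097152, P(S=-17)=210/2097152, P(S=-15)=1330/2097152, P(S=-13)=5985/2097152, P(S=-11)=20349/2097152, P(S=-9)=54264/2097152, P(S=-7)=116280/2097152, P(S=-5)=203490/2097152, P(S=-3)=293930/2097152, P(S=-1)=352716/2097152, P(S=1)=352716/2097152, P(S=3)=293930/2097152, P(S=5)=203490/2097152, P(S=7)=116280/2097152, P(S=9)=54264/2097152, P(S=11)=20349/2097152, P(S=13)=5985/2097152, P(S=15)=1330/2097152, P(S=17)=210/2097152, P(S=19)=21/2097152, P(S=21)=1/2097152
E[|S_21|] = Σ_m |m|·P(S_21=m) = 7759752/2097152 = 969969/262144

Answer: 969969/262144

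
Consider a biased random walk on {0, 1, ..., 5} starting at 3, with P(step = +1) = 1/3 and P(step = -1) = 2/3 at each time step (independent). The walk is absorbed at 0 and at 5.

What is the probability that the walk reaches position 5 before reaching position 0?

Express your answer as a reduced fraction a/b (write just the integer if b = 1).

Answer: 7/31

Derivation:
Biased walk: p = 1/3, q = 2/3, r = q/p = 2
Gambler's ruin: P(hit 5 before 0 | start at 3) = (1 - r^a)/(1 - r^N)
r^3 = 8; r^5 = 32
P = (1 - 8) / (1 - 32) = -7 / -31 = 7/31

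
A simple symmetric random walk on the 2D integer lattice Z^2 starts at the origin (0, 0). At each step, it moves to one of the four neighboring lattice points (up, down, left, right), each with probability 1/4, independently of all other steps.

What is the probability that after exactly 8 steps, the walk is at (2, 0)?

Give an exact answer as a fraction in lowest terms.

Answer: 49/1024

Derivation:
Let h be the number of horizontal steps (so 8-h are vertical). To end at (2,0) need (h+2)/2 right-steps and ((8-h)+0)/2 up-steps.
Sum over h with 2 ≤ h ≤ 8, h ≡ 0 (mod 2), 8-h ≡ 0 (mod 2):
h=2: C(8,2)·C(2,2)·C(6,3) = 28·1·20 = 560
h=4: C(8,4)·C(4,3)·C(4,2) = 70·4·6 = 1680
h=6: C(8,6)·C(6,4)·C(2,1) = 28·15·2 = 840
h=8: C(8,8)·C(8,5)·C(0,0) = 1·56·1 = 56
Total favorable: 3136
Total paths: 4^8 = 65536
P = 3136/65536 = 49/1024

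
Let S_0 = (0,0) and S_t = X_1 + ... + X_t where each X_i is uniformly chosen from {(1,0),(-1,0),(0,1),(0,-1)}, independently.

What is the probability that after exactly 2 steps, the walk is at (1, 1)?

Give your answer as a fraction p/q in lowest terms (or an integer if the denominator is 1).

Let h be the number of horizontal steps (so 2-h are vertical). To end at (1,1) need (h+1)/2 right-steps and ((2-h)+1)/2 up-steps.
Sum over h with 1 ≤ h ≤ 1, h ≡ 1 (mod 2), 2-h ≡ 1 (mod 2):
h=1: C(2,1)·C(1,1)·C(1,1) = 2·1·1 = 2
Total favorable: 2
Total paths: 4^2 = 16
P = 2/16 = 1/8

Answer: 1/8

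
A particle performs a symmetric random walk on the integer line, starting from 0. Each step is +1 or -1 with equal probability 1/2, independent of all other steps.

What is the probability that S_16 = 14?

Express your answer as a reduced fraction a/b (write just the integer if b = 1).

Answer: 1/4096

Derivation:
To reach position 14 after 16 steps: need 15 steps of +1 and 1 of -1.
Favorable paths: C(16,15) = 16
Total paths: 2^16 = 65536
P = 16/65536 = 1/4096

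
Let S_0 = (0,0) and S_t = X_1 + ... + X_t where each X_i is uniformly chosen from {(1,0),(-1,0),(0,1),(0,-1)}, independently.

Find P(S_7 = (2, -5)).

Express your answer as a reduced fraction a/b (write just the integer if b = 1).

Let h be the number of horizontal steps (so 7-h are vertical). To end at (2,-5) need (h+2)/2 right-steps and ((7-h)-5)/2 up-steps.
Sum over h with 2 ≤ h ≤ 2, h ≡ 0 (mod 2), 7-h ≡ 1 (mod 2):
h=2: C(7,2)·C(2,2)·C(5,0) = 21·1·1 = 21
Total favorable: 21
Total paths: 4^7 = 16384
P = 21/16384 = 21/16384

Answer: 21/16384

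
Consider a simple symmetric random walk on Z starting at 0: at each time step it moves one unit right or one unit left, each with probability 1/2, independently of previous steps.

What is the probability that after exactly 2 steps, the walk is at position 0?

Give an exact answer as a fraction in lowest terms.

Answer: 1/2

Derivation:
To return to 0 after 2 steps: need exactly 1 step of +1 and 1 of -1.
Favorable paths: C(2,1) = 2
Total paths: 2^2 = 4
P = 2/4 = 1/2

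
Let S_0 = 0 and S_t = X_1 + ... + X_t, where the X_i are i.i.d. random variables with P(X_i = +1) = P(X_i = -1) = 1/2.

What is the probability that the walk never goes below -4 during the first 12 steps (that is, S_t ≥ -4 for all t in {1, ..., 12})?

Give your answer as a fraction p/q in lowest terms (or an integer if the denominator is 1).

Answer: 1749/2048

Derivation:
Let f(t,s) = #length-t paths at position s with S_1..S_t all ≥ -4.
f(t,s) = f(t-1,s-1) + f(t-1,s+1) for s ≥ -4; f(t,s) = 0 for s < -4.
t=0: f(0,0)=1
t=1: f(1,-1)=1 f(1,1)=1
t=2: f(2,-2)=1 f(2,0)=2 f(2,2)=1
t=3: f(3,-3)=1 f(3,-1)=3 f(3,1)=3 f(3,3)=1
t=4: f(4,-4)=1 f(4,-2)=4 f(4,0)=6 f(4,2)=4 f(4,4)=1
t=5: f(5,-3)=5 f(5,-1)=10 f(5,1)=10 f(5,3)=5 f(5,5)=1
t=6: f(6,-4)=5 f(6,-2)=15 f(6,0)=20 f(6,2)=15 f(6,4)=6 f(6,6)=1
t=7: f(7,-3)=20 f(7,-1)=35 f(7,1)=35 f(7,3)=21 f(7,5)=7 f(7,7)=1
t=8: f(8,-4)=20 f(8,-2)=55 f(8,0)=70 f(8,2)=56 f(8,4)=28 f(8,6)=8 f(8,8)=1
t=9: f(9,-3)=75 f(9,-1)=125 f(9,1)=126 f(9,3)=84 f(9,5)=36 f(9,7)=9 f(9,9)=1
t=10: f(10,-4)=75 f(10,-2)=200 f(10,0)=251 f(10,2)=210 f(10,4)=120 f(10,6)=45 f(10,8)=10 f(10,10)=1
t=11: f(11,-3)=275 f(11,-1)=451 f(11,1)=461 f(11,3)=330 f(11,5)=165 f(11,7)=55 f(11,9)=11 f(11,11)=1
t=12: f(12,-4)=275 f(12,-2)=726 f(12,0)=912 f(12,2)=791 f(12,4)=495 f(12,6)=220 f(12,8)=66 f(12,10)=12 f(12,12)=1
Σ_s f(12,s) = 3498
P = 3498/4096 = 1749/2048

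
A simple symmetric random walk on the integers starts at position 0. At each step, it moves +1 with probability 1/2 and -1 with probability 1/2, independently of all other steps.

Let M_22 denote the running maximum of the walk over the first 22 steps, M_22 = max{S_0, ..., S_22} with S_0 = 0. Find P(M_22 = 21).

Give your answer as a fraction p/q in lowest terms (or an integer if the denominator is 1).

Answer: 1/4194304

Derivation:
Let M_22 = max(S_0,...,S_22). Use the reflection principle: for j ≥ 1, #{paths with M_22 ≥ j} = #{S_22 ≥ j} + #{S_22 ≥ j+1}.
By reflection, #{M_22 ≥ 21} = #{S_22 ≥ 21} + #{S_22 ≥ 22} = 1 + 1 = 2.
#{M_22 ≥ 22} = #{S_22 ≥ 22} + #{S_22 ≥ 23} = 1 + 0 = 1.
#{M_22 = 21} = 2 - 1 = 1.
P(M_22 = 21) = 1/4194304 = 1/4194304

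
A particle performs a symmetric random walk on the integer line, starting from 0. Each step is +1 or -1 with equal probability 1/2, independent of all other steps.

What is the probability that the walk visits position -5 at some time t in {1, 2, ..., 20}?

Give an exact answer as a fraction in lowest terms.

Count via complement. Let g(t,s) = #length-t paths at position s with S_1..S_t all ≠ -5.
g(t,s) = g(t-1,s-1) + g(t-1,s+1) for s ≠ -5; g(t,-5) = 0.
t=0: g(0,0)=1
t=1: g(1,-1)=1 g(1,1)=1
t=2: g(2,-2)=1 g(2,0)=2 g(2,2)=1
t=3: g(3,-3)=1 g(3,-1)=3 g(3,1)=3 g(3,3)=1
t=4: g(4,-4)=1 g(4,-2)=4 g(4,0)=6 g(4,2)=4 g(4,4)=1
t=5: g(5,-3)=5 g(5,-1)=10 g(5,1)=10 g(5,3)=5 g(5,5)=1
t=6: g(6,-4)=5 g(6,-2)=15 g(6,0)=20 g(6,2)=15 g(6,4)=6 g(6,6)=1
t=7: g(7,-3)=20 g(7,-1)=35 g(7,1)=35 g(7,3)=21 g(7,5)=7 g(7,7)=1
t=8: g(8,-4)=20 g(8,-2)=55 g(8,0)=70 g(8,2)=56 g(8,4)=28 g(8,6)=8 g(8,8)=1
t=9: g(9,-3)=75 g(9,-1)=125 g(9,1)=126 g(9,3)=84 g(9,5)=36 g(9,7)=9 g(9,9)=1
t=10: g(10,-4)=75 g(10,-2)=200 g(10,0)=251 g(10,2)=210 g(10,4)=120 g(10,6)=45 g(10,8)=10 g(10,10)=1
t=11: g(11,-3)=275 g(11,-1)=451 g(11,1)=461 g(11,3)=330 g(11,5)=165 g(11,7)=55 g(11,9)=11 g(11,11)=1
t=12: g(12,-4)=275 g(12,-2)=726 g(12,0)=912 g(12,2)=791 g(12,4)=495 g(12,6)=220 g(12,8)=66 g(12,10)=12 g(12,12)=1
t=13: g(13,-3)=1001 g(13,-1)=1638 g(13,1)=1703 g(13,3)=1286 g(13,5)=715 g(13,7)=286 g(13,9)=78 g(13,11)=13 g(13,13)=1
t=14: g(14,-4)=1001 g(14,-2)=2639 g(14,0)=3341 g(14,2)=2989 g(14,4)=2001 g(14,6)=1001 g(14,8)=364 g(14,10)=91 g(14,12)=14 g(14,14)=1
t=15: g(15,-3)=3640 g(15,-1)=5980 g(15,1)=6330 g(15,3)=4990 g(15,5)=3002 g(15,7)=1365 g(15,9)=455 g(15,11)=105 g(15,13)=15 g(15,15)=1
t=16: g(16,-4)=3640 g(16,-2)=9620 g(16,0)=12310 g(16,2)=11320 g(16,4)=7992 g(16,6)=4367 g(16,8)=1820 g(16,10)=560 g(16,12)=120 g(16,14)=16 g(16,16)=1
t=17: g(17,-3)=13260 g(17,-1)=21930 g(17,1)=23630 g(17,3)=19312 g(17,5)=12359 g(17,7)=6187 g(17,9)=2380 g(17,11)=680 g(17,13)=136 g(17,15)=17 g(17,17)=1
t=18: g(18,-4)=13260 g(18,-2)=35190 g(18,0)=45560 g(18,2)=42942 g(18,4)=31671 g(18,6)=18546 g(18,8)=8567 g(18,10)=3060 g(18,12)=816 g(18,14)=153 g(18,16)=18 g(18,18)=1
t=19: g(19,-3)=48450 g(19,-1)=80750 g(19,1)=88502 g(19,3)=74613 g(19,5)=50217 g(19,7)=27113 g(19,9)=11627 g(19,11)=3876 g(19,13)=969 g(19,15)=171 g(19,17)=19 g(19,19)=1
t=20: g(20,-4)=48450 g(20,-2)=129200 g(20,0)=169252 g(20,2)=163115 g(20,4)=124830 g(20,6)=77330 g(20,8)=38740 g(20,10)=15503 g(20,12)=4845 g(20,14)=1140 g(20,16)=190 g(20,18)=20 g(20,20)=1
Paths never hitting -5: Σ_s g(20,s) = 772616
Paths hitting -5: 2^20 - 772616 = 275960
P = 275960/1048576 = 34495/131072

Answer: 34495/131072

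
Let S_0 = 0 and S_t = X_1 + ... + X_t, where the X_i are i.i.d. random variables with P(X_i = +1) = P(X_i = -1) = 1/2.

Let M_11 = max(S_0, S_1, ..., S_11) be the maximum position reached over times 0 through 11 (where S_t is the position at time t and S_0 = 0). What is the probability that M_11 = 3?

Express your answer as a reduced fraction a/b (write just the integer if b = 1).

Answer: 165/1024

Derivation:
Let M_11 = max(S_0,...,S_11). Use the reflection principle: for j ≥ 1, #{paths with M_11 ≥ j} = #{S_11 ≥ j} + #{S_11 ≥ j+1}.
By reflection, #{M_11 ≥ 3} = #{S_11 ≥ 3} + #{S_11 ≥ 4} = 562 + 232 = 794.
#{M_11 ≥ 4} = #{S_11 ≥ 4} + #{S_11 ≥ 5} = 232 + 232 = 464.
#{M_11 = 3} = 794 - 464 = 330.
P(M_11 = 3) = 330/2048 = 165/1024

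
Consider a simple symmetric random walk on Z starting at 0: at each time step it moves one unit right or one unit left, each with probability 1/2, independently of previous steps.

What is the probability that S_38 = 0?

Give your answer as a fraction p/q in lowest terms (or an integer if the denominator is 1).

Answer: 4418157975/34359738368

Derivation:
To return to 0 after 38 steps: need exactly 19 steps of +1 and 19 of -1.
Favorable paths: C(38,19) = 35345263800
Total paths: 2^38 = 274877906944
P = 35345263800/274877906944 = 4418157975/34359738368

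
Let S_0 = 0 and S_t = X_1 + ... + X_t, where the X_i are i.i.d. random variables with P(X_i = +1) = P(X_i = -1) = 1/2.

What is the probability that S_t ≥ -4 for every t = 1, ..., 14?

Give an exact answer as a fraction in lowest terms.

Answer: 6721/8192

Derivation:
Let f(t,s) = #length-t paths at position s with S_1..S_t all ≥ -4.
f(t,s) = f(t-1,s-1) + f(t-1,s+1) for s ≥ -4; f(t,s) = 0 for s < -4.
t=0: f(0,0)=1
t=1: f(1,-1)=1 f(1,1)=1
t=2: f(2,-2)=1 f(2,0)=2 f(2,2)=1
t=3: f(3,-3)=1 f(3,-1)=3 f(3,1)=3 f(3,3)=1
t=4: f(4,-4)=1 f(4,-2)=4 f(4,0)=6 f(4,2)=4 f(4,4)=1
t=5: f(5,-3)=5 f(5,-1)=10 f(5,1)=10 f(5,3)=5 f(5,5)=1
t=6: f(6,-4)=5 f(6,-2)=15 f(6,0)=20 f(6,2)=15 f(6,4)=6 f(6,6)=1
t=7: f(7,-3)=20 f(7,-1)=35 f(7,1)=35 f(7,3)=21 f(7,5)=7 f(7,7)=1
t=8: f(8,-4)=20 f(8,-2)=55 f(8,0)=70 f(8,2)=56 f(8,4)=28 f(8,6)=8 f(8,8)=1
t=9: f(9,-3)=75 f(9,-1)=125 f(9,1)=126 f(9,3)=84 f(9,5)=36 f(9,7)=9 f(9,9)=1
t=10: f(10,-4)=75 f(10,-2)=200 f(10,0)=251 f(10,2)=210 f(10,4)=120 f(10,6)=45 f(10,8)=10 f(10,10)=1
t=11: f(11,-3)=275 f(11,-1)=451 f(11,1)=461 f(11,3)=330 f(11,5)=165 f(11,7)=55 f(11,9)=11 f(11,11)=1
t=12: f(12,-4)=275 f(12,-2)=726 f(12,0)=912 f(12,2)=791 f(12,4)=495 f(12,6)=220 f(12,8)=66 f(12,10)=12 f(12,12)=1
t=13: f(13,-3)=1001 f(13,-1)=1638 f(13,1)=1703 f(13,3)=1286 f(13,5)=715 f(13,7)=286 f(13,9)=78 f(13,11)=13 f(13,13)=1
t=14: f(14,-4)=1001 f(14,-2)=2639 f(14,0)=3341 f(14,2)=2989 f(14,4)=2001 f(14,6)=1001 f(14,8)=364 f(14,10)=91 f(14,12)=14 f(14,14)=1
Σ_s f(14,s) = 13442
P = 13442/16384 = 6721/8192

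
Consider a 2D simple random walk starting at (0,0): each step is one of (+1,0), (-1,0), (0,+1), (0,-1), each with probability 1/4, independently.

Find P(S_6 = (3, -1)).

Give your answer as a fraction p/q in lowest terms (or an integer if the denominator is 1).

Answer: 45/2048

Derivation:
Let h be the number of horizontal steps (so 6-h are vertical). To end at (3,-1) need (h+3)/2 right-steps and ((6-h)-1)/2 up-steps.
Sum over h with 3 ≤ h ≤ 5, h ≡ 1 (mod 2), 6-h ≡ 1 (mod 2):
h=3: C(6,3)·C(3,3)·C(3,1) = 20·1·3 = 60
h=5: C(6,5)·C(5,4)·C(1,0) = 6·5·1 = 30
Total favorable: 90
Total paths: 4^6 = 4096
P = 90/4096 = 45/2048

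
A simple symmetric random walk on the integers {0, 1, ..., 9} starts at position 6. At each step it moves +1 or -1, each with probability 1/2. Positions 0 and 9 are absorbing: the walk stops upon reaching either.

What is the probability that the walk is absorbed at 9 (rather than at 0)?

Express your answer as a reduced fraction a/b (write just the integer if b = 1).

Symmetric walk (p = 1/2): the harmonic-function argument gives P(hit 9 before 0 | start at 6) = a/N.
P = 6/9 = 2/3

Answer: 2/3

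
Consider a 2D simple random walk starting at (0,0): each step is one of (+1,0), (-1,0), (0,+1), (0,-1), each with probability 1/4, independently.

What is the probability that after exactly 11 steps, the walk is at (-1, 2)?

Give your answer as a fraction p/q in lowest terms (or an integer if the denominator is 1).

Answer: 38115/1048576

Derivation:
Let h be the number of horizontal steps (so 11-h are vertical). To end at (-1,2) need (h-1)/2 right-steps and ((11-h)+2)/2 up-steps.
Sum over h with 1 ≤ h ≤ 9, h ≡ 1 (mod 2), 11-h ≡ 0 (mod 2):
h=1: C(11,1)·C(1,0)·C(10,6) = 11·1·210 = 2310
h=3: C(11,3)·C(3,1)·C(8,5) = 165·3·56 = 27720
h=5: C(11,5)·C(5,2)·C(6,4) = 462·10·15 = 69300
h=7: C(11,7)·C(7,3)·C(4,3) = 330·35·4 = 46200
h=9: C(11,9)·C(9,4)·C(2,2) = 55·126·1 = 6930
Total favorable: 152460
Total paths: 4^11 = 4194304
P = 152460/4194304 = 38115/1048576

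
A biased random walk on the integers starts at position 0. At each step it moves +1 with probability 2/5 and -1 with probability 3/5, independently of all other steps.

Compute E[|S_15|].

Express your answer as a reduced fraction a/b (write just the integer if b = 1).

S_15 takes values m ≡ 1 (mod 2) with |m| ≤ 15; P(S_15=m) = C(15,(15+m)/2) · (2/5)^((15+m)/2) · (3/5)^((15-m)/2).
Distribution: P(S=-15)=14348907/30517578125, P(S=-13)=28697814/6103515625, P(S=-11)=133923132/6103515625, P(S=-9)=386889048/6103515625, P(S=-7)=773778096/6103515625, P(S=-5)=5674372704/30517578125, P(S=-3)=1260971712/6103515625, P(S=-1)=1080832896/6103515625, P(S=1)=720555264/6103515625, P(S=3)=373621248/6103515625, P(S=5)=747242496/30517578125, P(S=7)=45287424/6103515625, P(S=9)=10063872/6103515625, P(S=11)=1548288/6103515625, P(S=13)=147456/6103515625, P(S=15)=32768/30517578125
E[|S_15|] = Σ_m |m|·P(S_15=m) = 4868227263/1220703125

Answer: 4868227263/1220703125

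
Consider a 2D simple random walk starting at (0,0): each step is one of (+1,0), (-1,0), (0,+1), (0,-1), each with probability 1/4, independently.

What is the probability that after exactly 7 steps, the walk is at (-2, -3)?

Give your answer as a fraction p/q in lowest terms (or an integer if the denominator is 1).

Let h be the number of horizontal steps (so 7-h are vertical). To end at (-2,-3) need (h-2)/2 right-steps and ((7-h)-3)/2 up-steps.
Sum over h with 2 ≤ h ≤ 4, h ≡ 0 (mod 2), 7-h ≡ 1 (mod 2):
h=2: C(7,2)·C(2,0)·C(5,1) = 21·1·5 = 105
h=4: C(7,4)·C(4,1)·C(3,0) = 35·4·1 = 140
Total favorable: 245
Total paths: 4^7 = 16384
P = 245/16384 = 245/16384

Answer: 245/16384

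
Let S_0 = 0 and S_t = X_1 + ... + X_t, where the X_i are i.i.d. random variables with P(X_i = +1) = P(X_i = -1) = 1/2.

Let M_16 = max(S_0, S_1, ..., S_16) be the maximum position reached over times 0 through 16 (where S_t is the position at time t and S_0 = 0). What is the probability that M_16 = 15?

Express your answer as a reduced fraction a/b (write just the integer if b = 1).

Let M_16 = max(S_0,...,S_16). Use the reflection principle: for j ≥ 1, #{paths with M_16 ≥ j} = #{S_16 ≥ j} + #{S_16 ≥ j+1}.
By reflection, #{M_16 ≥ 15} = #{S_16 ≥ 15} + #{S_16 ≥ 16} = 1 + 1 = 2.
#{M_16 ≥ 16} = #{S_16 ≥ 16} + #{S_16 ≥ 17} = 1 + 0 = 1.
#{M_16 = 15} = 2 - 1 = 1.
P(M_16 = 15) = 1/65536 = 1/65536

Answer: 1/65536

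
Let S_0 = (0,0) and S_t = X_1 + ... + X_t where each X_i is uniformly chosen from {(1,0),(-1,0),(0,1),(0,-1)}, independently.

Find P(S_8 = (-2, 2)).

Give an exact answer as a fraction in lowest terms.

Answer: 245/8192

Derivation:
Let h be the number of horizontal steps (so 8-h are vertical). To end at (-2,2) need (h-2)/2 right-steps and ((8-h)+2)/2 up-steps.
Sum over h with 2 ≤ h ≤ 6, h ≡ 0 (mod 2), 8-h ≡ 0 (mod 2):
h=2: C(8,2)·C(2,0)·C(6,4) = 28·1·15 = 420
h=4: C(8,4)·C(4,1)·C(4,3) = 70·4·4 = 1120
h=6: C(8,6)·C(6,2)·C(2,2) = 28·15·1 = 420
Total favorable: 1960
Total paths: 4^8 = 65536
P = 1960/65536 = 245/8192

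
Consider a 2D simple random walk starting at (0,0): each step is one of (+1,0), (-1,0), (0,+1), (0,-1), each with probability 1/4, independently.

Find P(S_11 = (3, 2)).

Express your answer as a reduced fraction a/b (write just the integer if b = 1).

Answer: 38115/2097152

Derivation:
Let h be the number of horizontal steps (so 11-h are vertical). To end at (3,2) need (h+3)/2 right-steps and ((11-h)+2)/2 up-steps.
Sum over h with 3 ≤ h ≤ 9, h ≡ 1 (mod 2), 11-h ≡ 0 (mod 2):
h=3: C(11,3)·C(3,3)·C(8,5) = 165·1·56 = 9240
h=5: C(11,5)·C(5,4)·C(6,4) = 462·5·15 = 34650
h=7: C(11,7)·C(7,5)·C(4,3) = 330·21·4 = 27720
h=9: C(11,9)·C(9,6)·C(2,2) = 55·84·1 = 4620
Total favorable: 76230
Total paths: 4^11 = 4194304
P = 76230/4194304 = 38115/2097152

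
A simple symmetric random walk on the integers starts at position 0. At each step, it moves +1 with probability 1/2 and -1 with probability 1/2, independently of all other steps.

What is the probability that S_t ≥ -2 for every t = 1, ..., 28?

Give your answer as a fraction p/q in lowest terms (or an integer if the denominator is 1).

Answer: 14375115/33554432

Derivation:
Let f(t,s) = #length-t paths at position s with S_1..S_t all ≥ -2.
f(t,s) = f(t-1,s-1) + f(t-1,s+1) for s ≥ -2; f(t,s) = 0 for s < -2.
t=0: f(0,0)=1
t=1: f(1,-1)=1 f(1,1)=1
t=2: f(2,-2)=1 f(2,0)=2 f(2,2)=1
t=3: f(3,-1)=3 f(3,1)=3 f(3,3)=1
t=4: f(4,-2)=3 f(4,0)=6 f(4,2)=4 f(4,4)=1
t=5: f(5,-1)=9 f(5,1)=10 f(5,3)=5 f(5,5)=1
t=6: f(6,-2)=9 f(6,0)=19 f(6,2)=15 f(6,4)=6 f(6,6)=1
t=7: f(7,-1)=28 f(7,1)=34 f(7,3)=21 f(7,5)=7 f(7,7)=1
t=8: f(8,-2)=28 f(8,0)=62 f(8,2)=55 f(8,4)=28 f(8,6)=8 f(8,8)=1
t=9: f(9,-1)=90 f(9,1)=117 f(9,3)=83 f(9,5)=36 f(9,7)=9 f(9,9)=1
t=10: f(10,-2)=90 f(10,0)=207 f(10,2)=200 f(10,4)=119 f(10,6)=45 f(10,8)=10 f(10,10)=1
t=11: f(11,-1)=297 f(11,1)=407 f(11,3)=319 f(11,5)=164 f(11,7)=55 f(11,9)=11 f(11,11)=1
t=12: f(12,-2)=297 f(12,0)=704 f(12,2)=726 f(12,4)=483 f(12,6)=219 f(12,8)=66 f(12,10)=12 f(12,12)=1
t=13: f(13,-1)=1001 f(13,1)=1430 f(13,3)=1209 f(13,5)=702 f(13,7)=285 f(13,9)=78 f(13,11)=13 f(13,13)=1
t=14: f(14,-2)=1001 f(14,0)=2431 f(14,2)=2639 f(14,4)=1911 f(14,6)=987 f(14,8)=363 f(14,10)=91 f(14,12)=14 f(14,14)=1
t=15: f(15,-1)=3432 f(15,1)=5070 f(15,3)=4550 f(15,5)=2898 f(15,7)=1350 f(15,9)=454 f(15,11)=105 f(15,13)=15 f(15,15)=1
t=16: f(16,-2)=3432 f(16,0)=8502 f(16,2)=9620 f(16,4)=7448 f(16,6)=4248 f(16,8)=1804 f(16,10)=559 f(16,12)=120 f(16,14)=16 f(16,16)=1
t=17: f(17,-1)=11934 f(17,1)=18122 f(17,3)=17068 f(17,5)=11696 f(17,7)=6052 f(17,9)=2363 f(17,11)=679 f(17,13)=136 f(17,15)=17 f(17,17)=1
t=18: f(18,-2)=11934 f(18,0)=30056 f(18,2)=35190 f(18,4)=28764 f(18,6)=17748 f(18,8)=8415 f(18,10)=3042 f(18,12)=815 f(18,14)=153 f(18,16)=18 f(18,18)=1
t=19: f(19,-1)=41990 f(19,1)=65246 f(19,3)=63954 f(19,5)=46512 f(19,7)=26163 f(19,9)=11457 f(19,11)=3857 f(19,13)=968 f(19,15)=171 f(19,17)=19 f(19,19)=1
t=20: f(20,-2)=41990 f(20,0)=107236 f(20,2)=129200 f(20,4)=110466 f(20,6)=72675 f(20,8)=37620 f(20,10)=15314 f(20,12)=4825 f(20,14)=1139 f(20,16)=190 f(20,18)=20 f(20,20)=1
t=21: f(21,-1)=149226 f(21,1)=236436 f(21,3)=239666 f(21,5)=183141 f(21,7)=110295 f(21,9)=52934 f(21,11)=20139 f(21,13)=5964 f(21,15)=1329 f(21,17)=210 f(21,19)=21 f(21,21)=1
t=22: f(22,-2)=149226 f(22,0)=385662 f(22,2)=476102 f(22,4)=422807 f(22,6)=293436 f(22,8)=163229 f(22,10)=73073 f(22,12)=26103 f(22,14)=7293 f(22,16)=1539 f(22,18)=231 f(22,20)=22 f(22,22)=1
t=23: f(23,-1)=534888 f(23,1)=861764 f(23,3)=898909 f(23,5)=716243 f(23,7)=456665 f(23,9)=236302 f(23,11)=99176 f(23,13)=33396 f(23,15)=8832 f(23,17)=1770 f(23,19)=253 f(23,21)=23 f(23,23)=1
t=24: f(24,-2)=534888 f(24,0)=1396652 f(24,2)=1760673 f(24,4)=1615152 f(24,6)=1172908 f(24,8)=692967 f(24,10)=335478 f(24,12)=132572 f(24,14)=42228 f(24,16)=10602 f(24,18)=2023 f(24,20)=276 f(24,22)=24 f(24,24)=1
t=25: f(25,-1)=1931540 f(25,1)=3157325 f(25,3)=3375825 f(25,5)=2788060 f(25,7)=1865875 f(25,9)=1028445 f(25,11)=468050 f(25,13)=174800 f(25,15)=52830 f(25,17)=12625 f(25,19)=2299 f(25,21)=300 f(25,23)=25 f(25,25)=1
t=26: f(26,-2)=1931540 f(26,0)=5088865 f(26,2)=6533150 f(26,4)=6163885 f(26,6)=4653935 f(26,8)=2894320 f(26,10)=1496495 f(26,12)=642850 f(26,14)=227630 f(26,16)=65455 f(26,18)=14924 f(26,20)=2599 f(26,22)=325 f(26,24)=26 f(26,26)=1
t=27: f(27,-1)=7020405 f(27,1)=11622015 f(27,3)=12697035 f(27,5)=10817820 f(27,7)=7548255 f(27,9)=4390815 f(27,11)=2139345 f(27,13)=870480 f(27,15)=293085 f(27,17)=80379 f(27,19)=17523 f(27,21)=2924 f(27,23)=351 f(27,25)=27 f(27,27)=1
t=28: f(28,-2)=7020405 f(28,0)=18642420 f(28,2)=24319050 f(28,4)=23514855 f(28,6)=18366075 f(28,8)=11939070 f(28,10)=6530160 f(28,12)=3009825 f(28,14)=1163565 f(28,16)=373464 f(28,18)=97902 f(28,20)=20447 f(28,22)=3275 f(28,24)=378 f(28,26)=28 f(28,28)=1
Σ_s f(28,s) = 115000920
P = 115000920/268435456 = 14375115/33554432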